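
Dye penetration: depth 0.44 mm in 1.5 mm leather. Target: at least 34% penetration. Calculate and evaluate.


Penetration = 29.3%
Meets target: No


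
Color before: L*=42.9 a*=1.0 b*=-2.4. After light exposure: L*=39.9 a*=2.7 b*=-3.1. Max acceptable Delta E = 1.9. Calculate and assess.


dL = -3.0, da = 1.7, db = -0.7
dE = sqrt((-3.0)^2 + (1.7)^2 + (-0.7)^2) = 3.52
Max = 1.9
Passes: No


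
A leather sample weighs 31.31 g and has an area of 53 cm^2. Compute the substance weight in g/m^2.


5907.5 g/m^2


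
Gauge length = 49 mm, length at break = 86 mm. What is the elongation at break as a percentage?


75.5%

Extension = 86 - 49 = 37 mm
Elongation = 37 / 49 x 100 = 75.5%


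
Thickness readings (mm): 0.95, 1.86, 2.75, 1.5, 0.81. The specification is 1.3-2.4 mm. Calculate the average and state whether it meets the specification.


Average = 1.57 mm
Within specification: Yes


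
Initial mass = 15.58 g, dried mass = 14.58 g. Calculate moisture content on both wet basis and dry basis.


Wet basis = 6.4%
Dry basis = 6.9%

Moisture lost = 15.58 - 14.58 = 1.00 g
Wet basis MC = 1.00 / 15.58 x 100 = 6.4%
Dry basis MC = 1.00 / 14.58 x 100 = 6.9%


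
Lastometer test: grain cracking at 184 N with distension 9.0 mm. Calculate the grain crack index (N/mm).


Grain crack index = force / distension
Index = 184 / 9.0 = 20.4 N/mm


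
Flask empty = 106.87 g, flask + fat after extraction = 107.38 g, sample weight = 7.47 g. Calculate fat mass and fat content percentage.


Fat mass = 0.51 g
Fat content = 6.8%

Fat mass = 107.38 - 106.87 = 0.51 g
Fat% = 0.51 / 7.47 x 100 = 6.8%


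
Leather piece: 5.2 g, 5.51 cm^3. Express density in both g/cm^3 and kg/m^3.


0.944 g/cm^3
944 kg/m^3

Density = 5.2 / 5.51 = 0.944 g/cm^3
Convert: 0.944 x 1000 = 944 kg/m^3


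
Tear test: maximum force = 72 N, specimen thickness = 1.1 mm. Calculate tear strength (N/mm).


Tear strength = force / thickness
Tear = 72 / 1.1 = 65.5 N/mm


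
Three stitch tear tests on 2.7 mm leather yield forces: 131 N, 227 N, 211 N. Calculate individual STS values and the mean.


STS1 = 48.5 N/mm
STS2 = 84.1 N/mm
STS3 = 78.1 N/mm
Mean = 70.2 N/mm

STS1 = 131 / 2.7 = 48.5 N/mm
STS2 = 227 / 2.7 = 84.1 N/mm
STS3 = 211 / 2.7 = 78.1 N/mm
Mean = (48.5 + 84.1 + 78.1) / 3 = 70.2 N/mm


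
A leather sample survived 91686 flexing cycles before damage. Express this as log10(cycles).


log10(91686) = 4.96


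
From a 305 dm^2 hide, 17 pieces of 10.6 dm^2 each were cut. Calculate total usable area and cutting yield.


Total usable = 17 x 10.6 = 180.2 dm^2
Yield = 180.2 / 305 x 100 = 59.1%


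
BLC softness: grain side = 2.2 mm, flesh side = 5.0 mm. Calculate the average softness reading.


Average = (2.2 + 5.0) / 2
Average = 3.60 mm


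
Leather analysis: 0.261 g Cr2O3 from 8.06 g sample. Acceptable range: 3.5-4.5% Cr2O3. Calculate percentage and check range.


Cr2O3% = 0.261 / 8.06 x 100 = 3.24%
Acceptable range: 3.5 to 4.5%
Within range: No


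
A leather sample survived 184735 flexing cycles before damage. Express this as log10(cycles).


5.27


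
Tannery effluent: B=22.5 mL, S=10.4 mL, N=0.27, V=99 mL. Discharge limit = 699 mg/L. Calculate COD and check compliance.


COD = 264.0 mg/L
Compliant: Yes


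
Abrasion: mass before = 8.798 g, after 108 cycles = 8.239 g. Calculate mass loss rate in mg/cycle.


5.176 mg/cycle

Mass loss = 8.798 - 8.239 = 0.559 g
Rate = 0.559 / 108 x 1000 = 5.176 mg/cycle


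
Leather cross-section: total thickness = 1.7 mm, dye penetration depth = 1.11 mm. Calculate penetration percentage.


Penetration% = 1.11 / 1.7 x 100
Penetration = 65.3%


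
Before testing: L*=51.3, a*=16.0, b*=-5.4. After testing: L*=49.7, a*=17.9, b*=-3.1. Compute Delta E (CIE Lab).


dL = 49.7 - 51.3 = -1.6
da = 17.9 - 16.0 = 1.9
db = -3.1 - (-5.4) = 2.3
dE = sqrt((-1.6)^2 + (1.9)^2 + (2.3)^2) = 3.39


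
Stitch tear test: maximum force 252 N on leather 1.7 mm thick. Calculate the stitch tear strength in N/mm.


148.2 N/mm


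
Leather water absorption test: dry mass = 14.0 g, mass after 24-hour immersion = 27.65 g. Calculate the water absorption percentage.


Water absorbed = 27.65 - 14.0 = 13.65 g
WA% = 13.65 / 14.0 x 100 = 97.5%


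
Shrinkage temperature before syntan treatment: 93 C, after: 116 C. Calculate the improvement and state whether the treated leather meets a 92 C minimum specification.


Improvement = 116 - 93 = 23 C
Spec check: 116 C >= 92 C? Yes


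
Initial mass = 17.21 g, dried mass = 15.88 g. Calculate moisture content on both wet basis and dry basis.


Wet basis = 7.7%
Dry basis = 8.4%

Moisture lost = 17.21 - 15.88 = 1.33 g
Wet basis MC = 1.33 / 17.21 x 100 = 7.7%
Dry basis MC = 1.33 / 15.88 x 100 = 8.4%


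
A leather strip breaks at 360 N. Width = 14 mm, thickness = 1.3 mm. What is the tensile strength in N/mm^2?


Cross-sectional area = 14 x 1.3 = 18.2 mm^2
Tensile strength = 360 / 18.2 = 19.78 N/mm^2


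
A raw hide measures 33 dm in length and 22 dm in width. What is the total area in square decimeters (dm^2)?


726 dm^2

Area = length x width
Area = 33 x 22 = 726 dm^2


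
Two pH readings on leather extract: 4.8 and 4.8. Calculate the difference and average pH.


Difference = |4.8 - 4.8| = 0.0
Average = (4.8 + 4.8) / 2 = 4.80


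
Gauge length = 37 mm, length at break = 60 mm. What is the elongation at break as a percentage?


Extension = 60 - 37 = 23 mm
Elongation = 23 / 37 x 100 = 62.2%


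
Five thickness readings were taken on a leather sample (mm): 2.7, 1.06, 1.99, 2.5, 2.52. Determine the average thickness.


2.15 mm


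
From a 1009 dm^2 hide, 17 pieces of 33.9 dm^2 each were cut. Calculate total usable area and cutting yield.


Total usable = 17 x 33.9 = 576.3 dm^2
Yield = 576.3 / 1009 x 100 = 57.1%


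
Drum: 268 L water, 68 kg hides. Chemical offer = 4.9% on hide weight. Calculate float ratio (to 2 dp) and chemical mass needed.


Float ratio = 268 / 68 = 3.94
Chemical = 68 x 4.9 / 100 = 3.332 kg


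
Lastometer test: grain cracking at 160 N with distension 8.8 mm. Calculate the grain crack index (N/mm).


18.2 N/mm

Grain crack index = force / distension
Index = 160 / 8.8 = 18.2 N/mm


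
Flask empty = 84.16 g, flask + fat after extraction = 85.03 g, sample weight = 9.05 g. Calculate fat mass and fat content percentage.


Fat mass = 0.87 g
Fat content = 9.6%

Fat mass = 85.03 - 84.16 = 0.87 g
Fat% = 0.87 / 9.05 x 100 = 9.6%


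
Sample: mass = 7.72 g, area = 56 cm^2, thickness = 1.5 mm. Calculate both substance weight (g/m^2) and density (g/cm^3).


SW = 7.72 / 56 x 10000 = 1378.6 g/m^2
Volume = 56 x 1.5 / 10 = 8.40 cm^3
Density = 7.72 / 8.40 = 0.919 g/cm^3


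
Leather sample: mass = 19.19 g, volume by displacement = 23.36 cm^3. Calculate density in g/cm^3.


0.821 g/cm^3


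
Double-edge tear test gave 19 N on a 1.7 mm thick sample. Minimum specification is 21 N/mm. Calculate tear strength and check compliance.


Tear strength = 19 / 1.7 = 11.2 N/mm
Required minimum = 21 N/mm
Compliant: No


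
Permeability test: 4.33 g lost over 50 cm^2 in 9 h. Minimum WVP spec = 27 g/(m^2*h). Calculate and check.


WVP = 96.22 g/(m^2*h)
Meets specification: Yes


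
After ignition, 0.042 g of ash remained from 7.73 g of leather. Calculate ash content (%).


Ash% = 0.042 / 7.73 x 100
Ash% = 0.54%


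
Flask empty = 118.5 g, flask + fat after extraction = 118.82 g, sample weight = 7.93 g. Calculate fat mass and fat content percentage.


Fat mass = 118.82 - 118.5 = 0.32 g
Fat% = 0.32 / 7.93 x 100 = 4.0%


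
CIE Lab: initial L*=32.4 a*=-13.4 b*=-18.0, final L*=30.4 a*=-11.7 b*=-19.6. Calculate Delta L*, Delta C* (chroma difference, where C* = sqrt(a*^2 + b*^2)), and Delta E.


Delta L* = 30.4 - 32.4 = -2.0
C1* = sqrt((-13.4)^2 + (-18.0)^2) = 22.440
C2* = sqrt((-11.7)^2 + (-19.6)^2) = 22.827
Delta C* = 22.827 - 22.440 = 0.39
Delta E = sqrt((-2.0)^2 + (1.7)^2 + (-1.6)^2) = 3.07


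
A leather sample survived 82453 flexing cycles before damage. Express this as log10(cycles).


4.92


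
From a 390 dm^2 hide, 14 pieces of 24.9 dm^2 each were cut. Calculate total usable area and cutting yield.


Total usable = 14 x 24.9 = 348.6 dm^2
Yield = 348.6 / 390 x 100 = 89.4%


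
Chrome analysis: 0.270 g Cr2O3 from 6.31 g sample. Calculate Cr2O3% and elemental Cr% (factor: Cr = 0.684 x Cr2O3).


Cr2O3% = 0.270 / 6.31 x 100 = 4.28%
Cr% = 4.28 x 0.684 = 2.93%


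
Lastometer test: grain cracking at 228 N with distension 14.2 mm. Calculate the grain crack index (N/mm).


Grain crack index = force / distension
Index = 228 / 14.2 = 16.1 N/mm


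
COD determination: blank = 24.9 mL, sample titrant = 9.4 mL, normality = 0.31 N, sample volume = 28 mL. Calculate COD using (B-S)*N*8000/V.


COD = (24.9 - 9.4) x 0.31 x 8000 / 28
COD = 15.5 x 0.31 x 8000 / 28
COD = 1372.9 mg/L


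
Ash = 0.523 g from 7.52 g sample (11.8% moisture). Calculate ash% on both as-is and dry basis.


As-is ash = 6.95%
Dry-basis ash = 7.89%

As-is ash% = 0.523 / 7.52 x 100 = 6.95%
Dry mass = 7.52 x (100 - 11.8) / 100 = 6.63264 g
Dry-basis ash% = 0.523 / 6.63264 x 100 = 7.89%


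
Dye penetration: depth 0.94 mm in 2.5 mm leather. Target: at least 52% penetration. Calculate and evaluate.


Penetration = 37.6%
Meets target: No

Penetration = 0.94 / 2.5 x 100 = 37.6%
Target: 52%
Meets target: No


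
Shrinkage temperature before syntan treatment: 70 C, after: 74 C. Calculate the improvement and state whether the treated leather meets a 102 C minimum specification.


Improvement = 74 - 70 = 4 C
Spec check: 74 C >= 102 C? No


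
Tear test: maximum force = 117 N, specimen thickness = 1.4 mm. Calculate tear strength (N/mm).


83.6 N/mm

Tear strength = force / thickness
Tear = 117 / 1.4 = 83.6 N/mm


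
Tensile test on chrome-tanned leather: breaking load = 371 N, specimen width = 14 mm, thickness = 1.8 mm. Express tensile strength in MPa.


Cross-section = 14 x 1.8 = 25.2 mm^2
TS = 371 / 25.2 = 14.72 MPa
(1 N/mm^2 = 1 MPa)


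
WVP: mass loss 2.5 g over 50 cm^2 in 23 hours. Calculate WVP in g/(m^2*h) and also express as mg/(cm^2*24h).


WVP = 2.5 / (50 x 23) x 10000 = 21.74 g/(m^2*h)
Mass loss in mg = 2.5 x 1000 = 2500 mg
Per cm^2 per 24h in mg: 2500 x 24 / (50 x 23) = 60000 / 1150 = 52.17 mg/(cm^2*24h)


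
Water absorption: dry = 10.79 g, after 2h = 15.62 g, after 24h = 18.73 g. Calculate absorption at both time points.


2h absorption = 44.8%
24h absorption = 73.6%

WA (2h) = (15.62 - 10.79) / 10.79 x 100 = 44.8%
WA (24h) = (18.73 - 10.79) / 10.79 x 100 = 73.6%


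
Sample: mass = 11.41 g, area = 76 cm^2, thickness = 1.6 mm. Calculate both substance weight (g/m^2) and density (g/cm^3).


Substance weight = 1501.3 g/m^2
Density = 0.938 g/cm^3


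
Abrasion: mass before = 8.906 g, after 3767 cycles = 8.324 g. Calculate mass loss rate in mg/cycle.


0.154 mg/cycle

Mass loss = 8.906 - 8.324 = 0.582 g
Rate = 0.582 / 3767 x 1000 = 0.154 mg/cycle


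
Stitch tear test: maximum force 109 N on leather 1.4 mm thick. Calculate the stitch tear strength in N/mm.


77.9 N/mm

Stitch tear strength = force / thickness
STS = 109 / 1.4 = 77.9 N/mm


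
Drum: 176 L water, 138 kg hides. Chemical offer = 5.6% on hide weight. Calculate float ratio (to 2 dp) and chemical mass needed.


Float ratio = 1.28
Chemical needed = 7.728 kg

Float ratio = 176 / 138 = 1.28
Chemical = 138 x 5.6 / 100 = 7.728 kg


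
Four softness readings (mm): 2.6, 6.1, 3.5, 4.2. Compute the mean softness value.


Sum = 2.6 + 6.1 + 3.5 + 4.2
Mean = 16.4 / 4 = 4.10 mm


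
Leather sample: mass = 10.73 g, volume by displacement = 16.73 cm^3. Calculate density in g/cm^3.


0.641 g/cm^3

Density = mass / volume
Density = 10.73 / 16.73 = 0.641 g/cm^3


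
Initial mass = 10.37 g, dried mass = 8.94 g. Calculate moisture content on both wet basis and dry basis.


Wet basis = 13.8%
Dry basis = 16.0%

Moisture lost = 10.37 - 8.94 = 1.43 g
Wet basis MC = 1.43 / 10.37 x 100 = 13.8%
Dry basis MC = 1.43 / 8.94 x 100 = 16.0%


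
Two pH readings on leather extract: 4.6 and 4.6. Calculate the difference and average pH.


Difference = |4.6 - 4.6| = 0.0
Average = (4.6 + 4.6) / 2 = 4.60


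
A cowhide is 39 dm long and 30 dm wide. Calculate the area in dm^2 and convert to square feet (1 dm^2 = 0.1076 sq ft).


1170 dm^2
125.89 sq ft

Area = 39 x 30 = 1170 dm^2
Conversion: 1170 x 0.1076 = 125.89 sq ft


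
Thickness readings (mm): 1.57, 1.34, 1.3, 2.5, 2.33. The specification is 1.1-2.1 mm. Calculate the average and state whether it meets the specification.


Sum = 9.04
Average = 9.04 / 5 = 1.81 mm
Specification range: 1.1 to 2.1 mm
Within spec: Yes


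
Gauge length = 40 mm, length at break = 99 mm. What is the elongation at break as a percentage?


147.5%

Extension = 99 - 40 = 59 mm
Elongation = 59 / 40 x 100 = 147.5%


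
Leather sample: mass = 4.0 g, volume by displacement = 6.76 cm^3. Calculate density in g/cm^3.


Density = mass / volume
Density = 4.0 / 6.76 = 0.592 g/cm^3


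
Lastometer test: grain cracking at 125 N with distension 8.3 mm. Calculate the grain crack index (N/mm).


15.1 N/mm

Grain crack index = force / distension
Index = 125 / 8.3 = 15.1 N/mm


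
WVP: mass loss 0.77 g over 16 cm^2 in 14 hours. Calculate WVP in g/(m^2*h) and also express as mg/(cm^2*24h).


WVP = 0.77 / (16 x 14) x 10000 = 34.38 g/(m^2*h)
Mass loss in mg = 0.77 x 1000 = 770 mg
Per cm^2 per 24h in mg: 770 x 24 / (16 x 14) = 18480 / 224 = 82.50 mg/(cm^2*24h)


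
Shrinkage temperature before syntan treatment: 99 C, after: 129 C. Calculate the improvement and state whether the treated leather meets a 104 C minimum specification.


Improvement = 129 - 99 = 30 C
Spec check: 129 C >= 104 C? Yes


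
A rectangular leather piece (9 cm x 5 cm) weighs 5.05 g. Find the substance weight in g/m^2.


1122.2 g/m^2

Area = 9 x 5 = 45 cm^2
SW = 5.05 / 45 x 10000 = 1122.2 g/m^2


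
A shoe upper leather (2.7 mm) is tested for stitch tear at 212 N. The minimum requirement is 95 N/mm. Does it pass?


STS = 78.5 N/mm
Passes: No


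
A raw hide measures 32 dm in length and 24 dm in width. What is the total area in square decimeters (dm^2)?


Area = length x width
Area = 32 x 24 = 768 dm^2


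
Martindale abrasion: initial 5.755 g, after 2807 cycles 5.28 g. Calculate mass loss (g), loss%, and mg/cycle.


Mass loss = 0.475 g
Loss = 8.25%
Rate = 0.169 mg/cycle


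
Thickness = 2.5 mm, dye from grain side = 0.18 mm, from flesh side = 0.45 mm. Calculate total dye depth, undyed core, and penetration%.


Total dyed = 0.18 + 0.45 = 0.63 mm
Undyed core = 2.5 - 0.63 = 1.87 mm
Penetration = 0.63 / 2.5 x 100 = 25.2%


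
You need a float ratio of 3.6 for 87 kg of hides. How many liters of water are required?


Water = hide weight x target ratio
Water = 87 x 3.6 = 313.2 L


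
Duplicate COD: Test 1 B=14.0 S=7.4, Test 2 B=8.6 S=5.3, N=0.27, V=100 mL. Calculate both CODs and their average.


COD1 = 142.6 mg/L
COD2 = 71.3 mg/L
Average = 107.0 mg/L

COD1 = (14.0 - 7.4) x 0.27 x 8000 / 100 = 142.6 mg/L
COD2 = (8.6 - 5.3) x 0.27 x 8000 / 100 = 71.3 mg/L
Average = (142.6 + 71.3) / 2 = 107.0 mg/L


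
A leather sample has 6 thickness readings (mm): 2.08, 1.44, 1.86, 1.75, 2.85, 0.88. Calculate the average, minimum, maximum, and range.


Average = 1.81 mm
Min = 0.88 mm
Max = 2.85 mm
Range = 1.97 mm

Sum = 10.86
Average = 10.86 / 6 = 1.81 mm
Minimum = 0.88 mm
Maximum = 2.85 mm
Range = 2.85 - 0.88 = 1.97 mm


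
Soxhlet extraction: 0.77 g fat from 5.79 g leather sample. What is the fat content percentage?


13.3%

Fat content = 0.77 / 5.79 x 100
Fat = 13.3%


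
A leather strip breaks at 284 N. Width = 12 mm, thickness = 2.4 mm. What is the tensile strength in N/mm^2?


Cross-sectional area = 12 x 2.4 = 28.8 mm^2
Tensile strength = 284 / 28.8 = 9.86 N/mm^2


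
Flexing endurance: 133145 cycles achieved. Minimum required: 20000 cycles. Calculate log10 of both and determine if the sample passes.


Achieved: log10 = 5.12
Required: log10 = 4.30
Passes: Yes


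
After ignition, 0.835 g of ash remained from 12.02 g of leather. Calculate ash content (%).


6.95%

Ash% = 0.835 / 12.02 x 100
Ash% = 6.95%


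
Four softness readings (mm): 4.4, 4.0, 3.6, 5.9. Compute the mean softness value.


Sum = 4.4 + 4.0 + 3.6 + 5.9
Mean = 17.9 / 4 = 4.48 mm


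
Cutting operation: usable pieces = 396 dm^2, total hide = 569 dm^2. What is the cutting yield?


Yield = usable / total x 100
Yield = 396 / 569 x 100 = 69.6%


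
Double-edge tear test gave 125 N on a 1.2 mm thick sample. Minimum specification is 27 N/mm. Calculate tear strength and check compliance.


Tear strength = 104.2 N/mm
Compliant: Yes


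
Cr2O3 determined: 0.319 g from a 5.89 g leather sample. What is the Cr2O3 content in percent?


5.42%


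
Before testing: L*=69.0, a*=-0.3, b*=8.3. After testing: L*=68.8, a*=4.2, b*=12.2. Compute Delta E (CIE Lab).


dL = 68.8 - 69.0 = -0.2
da = 4.2 - (-0.3) = 4.5
db = 12.2 - 8.3 = 3.9
dE = sqrt((-0.2)^2 + (4.5)^2 + (3.9)^2) = 5.96


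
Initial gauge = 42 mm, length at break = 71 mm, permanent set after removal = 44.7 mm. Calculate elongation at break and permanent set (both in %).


Elongation at break = (71 - 42) / 42 x 100 = 69.0%
Permanent set = (44.7 - 42) / 42 x 100 = 6.4%


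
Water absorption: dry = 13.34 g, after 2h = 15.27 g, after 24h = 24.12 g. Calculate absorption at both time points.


WA (2h) = (15.27 - 13.34) / 13.34 x 100 = 14.5%
WA (24h) = (24.12 - 13.34) / 13.34 x 100 = 80.8%


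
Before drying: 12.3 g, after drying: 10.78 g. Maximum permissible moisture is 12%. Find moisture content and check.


MC = (12.3 - 10.78) / 12.3 x 100 = 12.4%
Maximum: 12%
Acceptable: No


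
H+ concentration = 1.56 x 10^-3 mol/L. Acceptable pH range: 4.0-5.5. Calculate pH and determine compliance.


pH = 2.81
Compliant: No

pH = -log10(1.56 x 10^-3) = 2.81
Range: 4.0 to 5.5
Compliant: No


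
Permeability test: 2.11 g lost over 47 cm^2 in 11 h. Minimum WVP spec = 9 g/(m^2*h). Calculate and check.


WVP = 40.81 g/(m^2*h)
Meets specification: Yes


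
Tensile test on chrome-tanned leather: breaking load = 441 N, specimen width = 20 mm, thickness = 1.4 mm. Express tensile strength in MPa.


15.75 MPa


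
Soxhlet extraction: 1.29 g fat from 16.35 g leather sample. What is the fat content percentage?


Fat content = 1.29 / 16.35 x 100
Fat = 7.9%


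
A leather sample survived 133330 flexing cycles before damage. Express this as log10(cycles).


log10(133330) = 5.12


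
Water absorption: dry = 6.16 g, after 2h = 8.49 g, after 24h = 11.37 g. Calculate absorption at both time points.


WA (2h) = (8.49 - 6.16) / 6.16 x 100 = 37.8%
WA (24h) = (11.37 - 6.16) / 6.16 x 100 = 84.6%


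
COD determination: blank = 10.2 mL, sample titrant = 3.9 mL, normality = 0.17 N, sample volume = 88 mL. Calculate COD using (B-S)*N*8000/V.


97.4 mg/L

COD = (10.2 - 3.9) x 0.17 x 8000 / 88
COD = 6.3 x 0.17 x 8000 / 88
COD = 97.4 mg/L


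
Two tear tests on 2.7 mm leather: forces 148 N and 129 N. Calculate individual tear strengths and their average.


Tear 1 = 54.8 N/mm
Tear 2 = 47.8 N/mm
Average = 51.3 N/mm

Tear 1 = 148 / 2.7 = 54.8 N/mm
Tear 2 = 129 / 2.7 = 47.8 N/mm
Average = (54.8 + 47.8) / 2 = 51.3 N/mm


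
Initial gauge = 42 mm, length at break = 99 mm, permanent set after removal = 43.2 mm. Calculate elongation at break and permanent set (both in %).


Elongation at break = 135.7%
Permanent set = 2.9%

Elongation at break = (99 - 42) / 42 x 100 = 135.7%
Permanent set = (43.2 - 42) / 42 x 100 = 2.9%


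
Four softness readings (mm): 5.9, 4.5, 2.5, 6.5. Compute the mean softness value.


Sum = 5.9 + 4.5 + 2.5 + 6.5
Mean = 19.4 / 4 = 4.85 mm


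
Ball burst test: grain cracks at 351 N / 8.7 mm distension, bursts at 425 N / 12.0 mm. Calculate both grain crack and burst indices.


Crack index = 40.3 N/mm
Burst index = 35.4 N/mm


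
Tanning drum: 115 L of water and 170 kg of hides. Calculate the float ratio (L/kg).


0.7


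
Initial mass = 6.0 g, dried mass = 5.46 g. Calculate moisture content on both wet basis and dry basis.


Wet basis = 9.0%
Dry basis = 9.9%


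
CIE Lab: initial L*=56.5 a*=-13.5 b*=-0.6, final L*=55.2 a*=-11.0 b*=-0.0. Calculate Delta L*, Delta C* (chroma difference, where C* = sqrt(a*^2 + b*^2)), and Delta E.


Delta L* = 55.2 - 56.5 = -1.3
C1* = sqrt((-13.5)^2 + (-0.6)^2) = 13.513
C2* = sqrt((-11.0)^2 + (-0.0)^2) = 11.000
Delta C* = 11.000 - 13.513 = -2.51
Delta E = sqrt((-1.3)^2 + (2.5)^2 + (0.6)^2) = 2.88


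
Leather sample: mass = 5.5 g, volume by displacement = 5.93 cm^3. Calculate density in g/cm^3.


Density = mass / volume
Density = 5.5 / 5.93 = 0.927 g/cm^3


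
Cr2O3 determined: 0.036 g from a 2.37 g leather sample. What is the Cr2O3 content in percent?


Cr2O3% = 0.036 / 2.37 x 100
Cr2O3% = 1.52%


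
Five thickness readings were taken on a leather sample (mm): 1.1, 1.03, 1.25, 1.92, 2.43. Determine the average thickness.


1.55 mm


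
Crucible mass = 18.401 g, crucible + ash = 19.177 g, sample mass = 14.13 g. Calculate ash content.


Ash mass = 19.177 - 18.401 = 0.776 g
Ash% = 0.776 / 14.13 x 100 = 5.49%


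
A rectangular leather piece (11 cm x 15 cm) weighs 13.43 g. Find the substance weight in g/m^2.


813.9 g/m^2

Area = 11 x 15 = 165 cm^2
SW = 13.43 / 165 x 10000 = 813.9 g/m^2


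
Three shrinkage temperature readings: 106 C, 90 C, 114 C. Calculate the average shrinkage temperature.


103.3 C

Average = (106 + 90 + 114) / 3
Average = 310 / 3 = 103.3 C


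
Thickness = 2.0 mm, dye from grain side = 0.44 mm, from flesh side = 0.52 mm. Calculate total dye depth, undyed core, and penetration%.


Total dyed = 0.96 mm
Undyed core = 1.04 mm
Penetration = 48.0%

Total dyed = 0.44 + 0.52 = 0.96 mm
Undyed core = 2.0 - 0.96 = 1.04 mm
Penetration = 0.96 / 2.0 x 100 = 48.0%


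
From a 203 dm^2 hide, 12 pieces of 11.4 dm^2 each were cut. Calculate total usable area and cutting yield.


Total usable = 12 x 11.4 = 136.8 dm^2
Yield = 136.8 / 203 x 100 = 67.4%


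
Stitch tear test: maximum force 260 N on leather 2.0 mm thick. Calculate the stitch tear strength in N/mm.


130.0 N/mm


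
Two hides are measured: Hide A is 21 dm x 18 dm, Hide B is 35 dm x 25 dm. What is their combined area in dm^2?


1253 dm^2

Hide A area = 21 x 18 = 378 dm^2
Hide B area = 35 x 25 = 875 dm^2
Total = 378 + 875 = 1253 dm^2


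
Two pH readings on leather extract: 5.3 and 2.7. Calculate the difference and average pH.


Difference = 2.6
Average pH = 4.00


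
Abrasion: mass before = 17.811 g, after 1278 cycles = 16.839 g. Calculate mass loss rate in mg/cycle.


Mass loss = 17.811 - 16.839 = 0.972 g
Rate = 0.972 / 1278 x 1000 = 0.761 mg/cycle


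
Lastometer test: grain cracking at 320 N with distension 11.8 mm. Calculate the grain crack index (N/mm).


27.1 N/mm

Grain crack index = force / distension
Index = 320 / 11.8 = 27.1 N/mm


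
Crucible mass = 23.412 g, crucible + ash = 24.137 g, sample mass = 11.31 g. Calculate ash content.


Ash mass = 24.137 - 23.412 = 0.725 g
Ash% = 0.725 / 11.31 x 100 = 6.41%


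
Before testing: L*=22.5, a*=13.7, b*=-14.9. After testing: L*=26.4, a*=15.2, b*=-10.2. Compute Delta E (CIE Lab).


dL = 26.4 - 22.5 = 3.9
da = 15.2 - 13.7 = 1.5
db = -10.2 - (-14.9) = 4.7
dE = sqrt((3.9)^2 + (1.5)^2 + (4.7)^2) = 6.29


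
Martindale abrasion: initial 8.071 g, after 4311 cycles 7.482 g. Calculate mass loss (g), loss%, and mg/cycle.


Loss = 8.071 - 7.482 = 0.589 g
Loss% = 0.589 / 8.071 x 100 = 7.30%
Rate = 0.589 / 4311 x 1000 = 0.137 mg/cycle


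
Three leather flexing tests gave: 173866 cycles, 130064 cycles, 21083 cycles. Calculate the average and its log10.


Average = 108338 cycles
log10 = 5.03


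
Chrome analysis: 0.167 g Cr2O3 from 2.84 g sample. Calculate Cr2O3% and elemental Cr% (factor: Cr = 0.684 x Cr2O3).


Cr2O3% = 0.167 / 2.84 x 100 = 5.88%
Cr% = 5.88 x 0.684 = 4.02%


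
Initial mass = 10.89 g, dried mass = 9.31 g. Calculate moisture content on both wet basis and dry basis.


Wet basis = 14.5%
Dry basis = 17.0%

Moisture lost = 10.89 - 9.31 = 1.58 g
Wet basis MC = 1.58 / 10.89 x 100 = 14.5%
Dry basis MC = 1.58 / 9.31 x 100 = 17.0%


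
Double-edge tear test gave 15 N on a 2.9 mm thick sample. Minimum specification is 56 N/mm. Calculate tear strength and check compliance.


Tear strength = 15 / 2.9 = 5.2 N/mm
Required minimum = 56 N/mm
Compliant: No


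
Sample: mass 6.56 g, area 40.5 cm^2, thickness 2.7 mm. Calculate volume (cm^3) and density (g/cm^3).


Thickness in cm = 2.7 / 10 = 0.27 cm
Volume = 40.5 x 0.27 = 10.935 cm^3
Density = 6.56 / 10.935 = 0.600 g/cm^3


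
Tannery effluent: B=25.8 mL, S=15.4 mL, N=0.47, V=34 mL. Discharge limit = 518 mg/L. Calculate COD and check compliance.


COD = (25.8 - 15.4) x 0.47 x 8000 / 34 = 1150.1 mg/L
Limit: 518 mg/L
Compliant: No


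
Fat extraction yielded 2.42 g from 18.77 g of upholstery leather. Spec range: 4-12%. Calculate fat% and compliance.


Fat content = 12.9%
Compliant: No


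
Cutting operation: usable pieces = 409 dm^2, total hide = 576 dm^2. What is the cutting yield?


Yield = usable / total x 100
Yield = 409 / 576 x 100 = 71.0%


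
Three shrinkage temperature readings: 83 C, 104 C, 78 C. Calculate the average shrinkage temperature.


Average = (83 + 104 + 78) / 3
Average = 265 / 3 = 88.3 C


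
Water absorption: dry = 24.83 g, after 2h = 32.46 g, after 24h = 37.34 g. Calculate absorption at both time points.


2h absorption = 30.7%
24h absorption = 50.4%

WA (2h) = (32.46 - 24.83) / 24.83 x 100 = 30.7%
WA (24h) = (37.34 - 24.83) / 24.83 x 100 = 50.4%


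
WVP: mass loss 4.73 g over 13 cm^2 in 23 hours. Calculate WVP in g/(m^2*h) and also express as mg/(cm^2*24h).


WVP = 158.19 g/(m^2*h)
Daily rate = 379.67 mg/(cm^2*24h)


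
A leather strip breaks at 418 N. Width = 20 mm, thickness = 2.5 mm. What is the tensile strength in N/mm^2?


Cross-sectional area = 20 x 2.5 = 50.0 mm^2
Tensile strength = 418 / 50.0 = 8.36 N/mm^2


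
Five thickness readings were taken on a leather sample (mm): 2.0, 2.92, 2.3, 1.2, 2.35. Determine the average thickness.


2.15 mm


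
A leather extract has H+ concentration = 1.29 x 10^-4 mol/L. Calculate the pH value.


pH = 3.89


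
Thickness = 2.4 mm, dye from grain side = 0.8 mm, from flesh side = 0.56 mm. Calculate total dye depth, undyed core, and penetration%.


Total dyed = 0.8 + 0.56 = 1.36 mm
Undyed core = 2.4 - 1.36 = 1.04 mm
Penetration = 1.36 / 2.4 x 100 = 56.7%


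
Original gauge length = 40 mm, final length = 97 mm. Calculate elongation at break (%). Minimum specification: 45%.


Elongation = 142.5%
Meets spec: Yes

Extension = 97 - 40 = 57 mm
Elongation = 57 / 40 x 100 = 142.5%
Minimum required: 45%
Meets specification: Yes


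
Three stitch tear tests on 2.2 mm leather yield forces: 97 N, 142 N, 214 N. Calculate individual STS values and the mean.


STS1 = 97 / 2.2 = 44.1 N/mm
STS2 = 142 / 2.2 = 64.5 N/mm
STS3 = 214 / 2.2 = 97.3 N/mm
Mean = (44.1 + 64.5 + 97.3) / 3 = 68.6 N/mm


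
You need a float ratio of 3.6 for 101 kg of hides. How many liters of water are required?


363.6 L

Water = hide weight x target ratio
Water = 101 x 3.6 = 363.6 L


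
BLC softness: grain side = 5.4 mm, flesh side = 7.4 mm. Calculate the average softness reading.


6.40 mm

Average = (5.4 + 7.4) / 2
Average = 6.40 mm


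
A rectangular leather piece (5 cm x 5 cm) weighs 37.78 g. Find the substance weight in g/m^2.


Area = 5 x 5 = 25 cm^2
SW = 37.78 / 25 x 10000 = 15112.0 g/m^2


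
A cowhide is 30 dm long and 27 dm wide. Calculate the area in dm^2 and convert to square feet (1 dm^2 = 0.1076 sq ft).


Area = 30 x 27 = 810 dm^2
Conversion: 810 x 0.1076 = 87.16 sq ft


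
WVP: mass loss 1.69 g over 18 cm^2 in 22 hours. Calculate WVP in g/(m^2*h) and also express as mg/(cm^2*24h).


WVP = 1.69 / (18 x 22) x 10000 = 42.68 g/(m^2*h)
Mass loss in mg = 1.69 x 1000 = 1690 mg
Per cm^2 per 24h in mg: 1690 x 24 / (18 x 22) = 40560 / 396 = 102.42 mg/(cm^2*24h)


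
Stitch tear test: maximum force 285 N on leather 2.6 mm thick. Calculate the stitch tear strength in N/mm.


109.6 N/mm

Stitch tear strength = force / thickness
STS = 285 / 2.6 = 109.6 N/mm


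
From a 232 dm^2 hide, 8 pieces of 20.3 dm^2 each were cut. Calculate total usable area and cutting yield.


Total usable = 8 x 20.3 = 162.4 dm^2
Yield = 162.4 / 232 x 100 = 70.0%


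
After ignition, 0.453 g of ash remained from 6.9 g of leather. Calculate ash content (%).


Ash% = 0.453 / 6.9 x 100
Ash% = 6.57%


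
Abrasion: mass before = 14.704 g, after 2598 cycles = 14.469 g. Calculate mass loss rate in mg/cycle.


0.090 mg/cycle


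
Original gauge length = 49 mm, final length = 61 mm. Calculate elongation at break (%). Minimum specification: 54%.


Elongation = 24.5%
Meets spec: No


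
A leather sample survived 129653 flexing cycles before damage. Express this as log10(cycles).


5.11


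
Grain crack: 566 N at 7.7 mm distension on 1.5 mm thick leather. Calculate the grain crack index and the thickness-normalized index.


Crack index = 566 / 7.7 = 73.5 N/mm
Normalized = 73.5 / 1.5 = 49.0 N/mm per mm


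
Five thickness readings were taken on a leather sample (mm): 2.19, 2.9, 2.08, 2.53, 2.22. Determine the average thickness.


2.38 mm

Sum = 2.19 + 2.9 + 2.08 + 2.53 + 2.22 = 11.92
Average = 11.92 / 5 = 2.38 mm


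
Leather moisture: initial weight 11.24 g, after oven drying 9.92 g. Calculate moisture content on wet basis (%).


Moisture = 11.24 - 9.92 = 1.32 g
MC = 1.32 / 11.24 x 100 = 11.7%


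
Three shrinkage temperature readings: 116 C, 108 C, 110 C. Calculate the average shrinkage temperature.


111.3 C

Average = (116 + 108 + 110) / 3
Average = 334 / 3 = 111.3 C


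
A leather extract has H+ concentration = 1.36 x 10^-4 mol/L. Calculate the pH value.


pH = -log10[H+]
pH = -log10(1.36 x 10^-4) = 3.87


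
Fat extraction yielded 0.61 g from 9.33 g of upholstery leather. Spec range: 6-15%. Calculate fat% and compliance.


Fat% = 0.61 / 9.33 x 100 = 6.5%
Spec range: 6-15%
Compliant: Yes


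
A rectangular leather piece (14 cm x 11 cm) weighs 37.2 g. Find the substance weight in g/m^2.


Area = 14 x 11 = 154 cm^2
SW = 37.2 / 154 x 10000 = 2415.6 g/m^2


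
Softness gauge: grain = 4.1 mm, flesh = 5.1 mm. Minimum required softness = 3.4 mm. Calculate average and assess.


Average = (4.1 + 5.1) / 2 = 4.60 mm
Minimum = 3.4 mm
Meets requirement: Yes


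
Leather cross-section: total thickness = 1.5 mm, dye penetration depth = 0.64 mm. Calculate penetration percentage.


Penetration% = 0.64 / 1.5 x 100
Penetration = 42.7%


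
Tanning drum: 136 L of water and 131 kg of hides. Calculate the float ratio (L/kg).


Float ratio = water / hide weight
Ratio = 136 / 131 = 1.0


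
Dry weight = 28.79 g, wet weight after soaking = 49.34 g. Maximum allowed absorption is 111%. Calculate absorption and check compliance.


WA = (49.34 - 28.79) / 28.79 x 100 = 71.4%
Maximum allowed: 111%
Compliant: Yes


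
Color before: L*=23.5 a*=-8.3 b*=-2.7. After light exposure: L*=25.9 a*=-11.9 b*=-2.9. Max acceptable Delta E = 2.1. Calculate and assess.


Delta E = 4.33
Passes: No

dL = 2.4, da = -3.6, db = -0.2
dE = sqrt((2.4)^2 + (-3.6)^2 + (-0.2)^2) = 4.33
Max = 2.1
Passes: No


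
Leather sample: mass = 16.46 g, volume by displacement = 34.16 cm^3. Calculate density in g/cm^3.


0.482 g/cm^3


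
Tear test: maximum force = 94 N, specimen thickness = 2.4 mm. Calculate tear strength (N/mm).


39.2 N/mm

Tear strength = force / thickness
Tear = 94 / 2.4 = 39.2 N/mm


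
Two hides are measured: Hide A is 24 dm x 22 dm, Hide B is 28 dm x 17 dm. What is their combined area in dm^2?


1004 dm^2

Hide A area = 24 x 22 = 528 dm^2
Hide B area = 28 x 17 = 476 dm^2
Total = 528 + 476 = 1004 dm^2


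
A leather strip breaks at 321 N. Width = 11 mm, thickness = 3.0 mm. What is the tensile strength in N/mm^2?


9.73 N/mm^2


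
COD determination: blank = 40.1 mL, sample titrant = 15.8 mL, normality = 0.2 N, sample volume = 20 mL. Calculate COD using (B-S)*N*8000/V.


1944.0 mg/L

COD = (40.1 - 15.8) x 0.2 x 8000 / 20
COD = 24.3 x 0.2 x 8000 / 20
COD = 1944.0 mg/L


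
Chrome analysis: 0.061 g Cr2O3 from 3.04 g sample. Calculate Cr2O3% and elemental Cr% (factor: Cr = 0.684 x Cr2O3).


Cr2O3% = 0.061 / 3.04 x 100 = 2.01%
Cr% = 2.01 x 0.684 = 1.37%


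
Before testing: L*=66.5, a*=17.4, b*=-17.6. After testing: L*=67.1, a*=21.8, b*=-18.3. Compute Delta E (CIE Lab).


dL = 67.1 - 66.5 = 0.6
da = 21.8 - 17.4 = 4.4
db = -18.3 - (-17.6) = -0.7
dE = sqrt((0.6)^2 + (4.4)^2 + (-0.7)^2) = 4.50


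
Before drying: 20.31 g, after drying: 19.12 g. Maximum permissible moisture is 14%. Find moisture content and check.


MC = (20.31 - 19.12) / 20.31 x 100 = 5.9%
Maximum: 14%
Acceptable: Yes


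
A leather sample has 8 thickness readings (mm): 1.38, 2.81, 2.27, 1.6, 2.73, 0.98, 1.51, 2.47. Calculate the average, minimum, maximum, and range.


Average = 1.97 mm
Min = 0.98 mm
Max = 2.81 mm
Range = 1.83 mm

Sum = 15.75
Average = 15.75 / 8 = 1.97 mm
Minimum = 0.98 mm
Maximum = 2.81 mm
Range = 2.81 - 0.98 = 1.83 mm


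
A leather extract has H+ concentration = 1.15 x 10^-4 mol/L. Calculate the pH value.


pH = -log10[H+]
pH = -log10(1.15 x 10^-4) = 3.94


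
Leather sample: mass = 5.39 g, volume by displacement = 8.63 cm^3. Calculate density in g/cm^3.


Density = mass / volume
Density = 5.39 / 8.63 = 0.625 g/cm^3


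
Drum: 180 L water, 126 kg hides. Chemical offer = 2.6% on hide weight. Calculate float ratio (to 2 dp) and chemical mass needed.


Float ratio = 180 / 126 = 1.43
Chemical = 126 x 2.6 / 100 = 3.276 kg


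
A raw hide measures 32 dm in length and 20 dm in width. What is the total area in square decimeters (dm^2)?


640 dm^2

Area = length x width
Area = 32 x 20 = 640 dm^2


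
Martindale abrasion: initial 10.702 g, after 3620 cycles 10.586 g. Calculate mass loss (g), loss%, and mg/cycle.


Mass loss = 0.116 g
Loss = 1.08%
Rate = 0.032 mg/cycle

Loss = 10.702 - 10.586 = 0.116 g
Loss% = 0.116 / 10.702 x 100 = 1.08%
Rate = 0.116 / 3620 x 1000 = 0.032 mg/cycle


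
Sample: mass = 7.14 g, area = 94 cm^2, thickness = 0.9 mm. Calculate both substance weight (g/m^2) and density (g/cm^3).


Substance weight = 759.6 g/m^2
Density = 0.844 g/cm^3

SW = 7.14 / 94 x 10000 = 759.6 g/m^2
Volume = 94 x 0.9 / 10 = 8.46 cm^3
Density = 7.14 / 8.46 = 0.844 g/cm^3


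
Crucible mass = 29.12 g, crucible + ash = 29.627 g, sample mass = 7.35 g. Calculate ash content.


Ash mass = 29.627 - 29.12 = 0.507 g
Ash% = 0.507 / 7.35 x 100 = 6.90%


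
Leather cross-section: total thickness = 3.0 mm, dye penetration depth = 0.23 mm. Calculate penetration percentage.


7.7%

Penetration% = 0.23 / 3.0 x 100
Penetration = 7.7%


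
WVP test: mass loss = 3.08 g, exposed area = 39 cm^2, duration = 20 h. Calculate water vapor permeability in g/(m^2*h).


39.49 g/(m^2*h)


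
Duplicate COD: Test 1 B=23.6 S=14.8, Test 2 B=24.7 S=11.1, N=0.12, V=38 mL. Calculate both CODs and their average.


COD1 = (23.6 - 14.8) x 0.12 x 8000 / 38 = 222.3 mg/L
COD2 = (24.7 - 11.1) x 0.12 x 8000 / 38 = 343.6 mg/L
Average = (222.3 + 343.6) / 2 = 283.0 mg/L


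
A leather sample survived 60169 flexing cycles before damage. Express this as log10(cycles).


log10(60169) = 4.78


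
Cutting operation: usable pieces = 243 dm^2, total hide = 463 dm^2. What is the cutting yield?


52.5%

Yield = usable / total x 100
Yield = 243 / 463 x 100 = 52.5%


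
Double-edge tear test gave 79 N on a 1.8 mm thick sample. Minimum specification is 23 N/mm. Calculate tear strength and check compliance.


Tear strength = 79 / 1.8 = 43.9 N/mm
Required minimum = 23 N/mm
Compliant: Yes


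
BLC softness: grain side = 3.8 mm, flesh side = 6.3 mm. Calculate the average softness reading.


5.05 mm

Average = (3.8 + 6.3) / 2
Average = 5.05 mm


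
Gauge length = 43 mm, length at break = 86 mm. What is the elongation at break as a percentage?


100.0%


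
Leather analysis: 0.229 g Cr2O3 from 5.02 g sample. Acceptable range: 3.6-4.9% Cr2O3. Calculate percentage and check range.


Cr2O3 = 4.56%
Within range: Yes


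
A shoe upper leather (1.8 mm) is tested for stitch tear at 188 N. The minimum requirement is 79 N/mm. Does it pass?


STS = 188 / 1.8 = 104.4 N/mm
Minimum required: 79 N/mm
Passes: Yes


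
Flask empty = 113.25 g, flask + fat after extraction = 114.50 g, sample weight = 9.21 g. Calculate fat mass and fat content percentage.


Fat mass = 1.25 g
Fat content = 13.6%


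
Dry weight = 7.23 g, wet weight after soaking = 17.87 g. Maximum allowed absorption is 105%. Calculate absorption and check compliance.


WA = (17.87 - 7.23) / 7.23 x 100 = 147.2%
Maximum allowed: 105%
Compliant: No


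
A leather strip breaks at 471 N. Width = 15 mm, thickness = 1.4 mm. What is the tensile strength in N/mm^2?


22.43 N/mm^2

Cross-sectional area = 15 x 1.4 = 21.0 mm^2
Tensile strength = 471 / 21.0 = 22.43 N/mm^2


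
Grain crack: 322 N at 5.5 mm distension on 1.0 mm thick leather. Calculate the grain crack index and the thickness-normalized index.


Crack index = 58.5 N/mm
Normalized index = 58.5 N/mm per mm


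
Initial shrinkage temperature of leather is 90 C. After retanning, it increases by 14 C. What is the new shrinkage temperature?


New Ts = 90 + 14 = 104 C


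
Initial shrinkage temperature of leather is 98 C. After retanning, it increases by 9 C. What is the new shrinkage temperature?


New Ts = 98 + 9 = 107 C


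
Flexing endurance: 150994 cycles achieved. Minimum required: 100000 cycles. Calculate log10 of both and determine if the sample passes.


Achieved: log10 = 5.18
Required: log10 = 5.00
Passes: Yes


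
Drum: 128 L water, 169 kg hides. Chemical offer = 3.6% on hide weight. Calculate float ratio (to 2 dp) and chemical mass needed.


Float ratio = 0.76
Chemical needed = 6.084 kg

Float ratio = 128 / 169 = 0.76
Chemical = 169 x 3.6 / 100 = 6.084 kg


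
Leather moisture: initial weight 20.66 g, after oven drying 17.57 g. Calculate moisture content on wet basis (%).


Moisture = 20.66 - 17.57 = 3.09 g
MC = 3.09 / 20.66 x 100 = 15.0%


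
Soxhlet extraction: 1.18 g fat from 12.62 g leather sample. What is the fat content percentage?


Fat content = 1.18 / 12.62 x 100
Fat = 9.4%


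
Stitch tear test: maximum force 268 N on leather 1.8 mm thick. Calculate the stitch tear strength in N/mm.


Stitch tear strength = force / thickness
STS = 268 / 1.8 = 148.9 N/mm


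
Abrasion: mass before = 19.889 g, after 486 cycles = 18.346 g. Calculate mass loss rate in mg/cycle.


3.175 mg/cycle

Mass loss = 19.889 - 18.346 = 1.543 g
Rate = 1.543 / 486 x 1000 = 3.175 mg/cycle


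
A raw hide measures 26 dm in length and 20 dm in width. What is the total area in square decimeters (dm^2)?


Area = length x width
Area = 26 x 20 = 520 dm^2


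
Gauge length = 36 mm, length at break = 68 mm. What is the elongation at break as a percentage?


Extension = 68 - 36 = 32 mm
Elongation = 32 / 36 x 100 = 88.9%
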